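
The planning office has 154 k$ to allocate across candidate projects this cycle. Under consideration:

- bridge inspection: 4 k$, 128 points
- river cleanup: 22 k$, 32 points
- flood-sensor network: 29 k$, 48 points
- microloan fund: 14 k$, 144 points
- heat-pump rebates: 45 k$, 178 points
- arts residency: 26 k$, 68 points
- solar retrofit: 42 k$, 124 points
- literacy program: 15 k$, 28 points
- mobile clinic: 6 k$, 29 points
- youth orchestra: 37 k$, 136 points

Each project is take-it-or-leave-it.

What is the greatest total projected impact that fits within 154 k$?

739

By projected impact per k$: bridge inspection 32.00, microloan fund 10.29, mobile clinic 4.83, heat-pump rebates 3.96 lead.
The ratio ordering already packs tightly: bridge inspection + microloan fund + heat-pump rebates + solar retrofit + mobile clinic + youth orchestra, 148 k$, 739.
The closest alternative, bridge inspection + river cleanup + microloan fund + heat-pump rebates + arts residency + mobile clinic + youth orchestra, reaches only 715.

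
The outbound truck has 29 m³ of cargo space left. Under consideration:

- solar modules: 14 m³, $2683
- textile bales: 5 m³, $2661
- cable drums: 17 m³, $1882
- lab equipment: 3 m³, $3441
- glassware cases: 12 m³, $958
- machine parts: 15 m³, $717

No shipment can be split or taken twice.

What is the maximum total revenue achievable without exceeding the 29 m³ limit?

Best packing: solar modules + textile bales + lab equipment — 22 m³, 8785 total.

8785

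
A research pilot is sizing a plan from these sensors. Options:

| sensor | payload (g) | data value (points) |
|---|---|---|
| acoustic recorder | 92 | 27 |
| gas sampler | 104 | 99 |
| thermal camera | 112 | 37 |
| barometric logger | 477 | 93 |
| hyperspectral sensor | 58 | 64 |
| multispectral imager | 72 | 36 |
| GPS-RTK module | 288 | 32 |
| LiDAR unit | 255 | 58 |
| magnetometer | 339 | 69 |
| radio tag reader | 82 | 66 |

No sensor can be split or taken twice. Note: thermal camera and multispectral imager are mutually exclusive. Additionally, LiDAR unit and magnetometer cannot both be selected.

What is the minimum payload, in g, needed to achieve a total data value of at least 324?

Look for the lowest-payload combination reaching 324.
Taking gas sampler + thermal camera + hyperspectral sensor + LiDAR unit + radio tag reader gives 324 (≥ 324) for 611 g.
No combination under 611 g hits 324.

611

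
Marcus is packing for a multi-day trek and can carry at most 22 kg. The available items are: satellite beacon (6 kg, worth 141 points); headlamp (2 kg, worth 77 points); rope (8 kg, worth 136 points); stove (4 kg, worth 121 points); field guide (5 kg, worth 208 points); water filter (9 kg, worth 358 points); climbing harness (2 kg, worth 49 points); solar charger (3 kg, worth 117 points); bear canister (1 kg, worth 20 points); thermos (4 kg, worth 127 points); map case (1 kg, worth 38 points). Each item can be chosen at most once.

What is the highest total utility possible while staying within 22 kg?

848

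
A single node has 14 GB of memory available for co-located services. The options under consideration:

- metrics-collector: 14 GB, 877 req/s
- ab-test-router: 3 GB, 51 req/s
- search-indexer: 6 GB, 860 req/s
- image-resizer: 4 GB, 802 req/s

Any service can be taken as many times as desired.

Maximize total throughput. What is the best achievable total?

2464

The ratio heuristic lands on 3×image-resizer (2406) but leaves 2 GB idle.
Replace image-resizer with search-indexer: the trade gains 58 net, giving 2464 at 14 GB.
That's the maximum — no swap from here does better than 2464.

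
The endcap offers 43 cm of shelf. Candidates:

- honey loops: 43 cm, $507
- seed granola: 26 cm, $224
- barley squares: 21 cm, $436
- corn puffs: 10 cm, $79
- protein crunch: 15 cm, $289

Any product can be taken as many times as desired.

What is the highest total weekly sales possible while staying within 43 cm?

872

By weekly sales per cm: barley squares 20.76, protein crunch 19.27, honey loops 11.79, seed granola 8.62 lead.
The ratio ordering already packs tightly: 2×barley squares, 42 cm, 872.
The spare 1 cm is too small for any remaining product, and no exchange beats 872.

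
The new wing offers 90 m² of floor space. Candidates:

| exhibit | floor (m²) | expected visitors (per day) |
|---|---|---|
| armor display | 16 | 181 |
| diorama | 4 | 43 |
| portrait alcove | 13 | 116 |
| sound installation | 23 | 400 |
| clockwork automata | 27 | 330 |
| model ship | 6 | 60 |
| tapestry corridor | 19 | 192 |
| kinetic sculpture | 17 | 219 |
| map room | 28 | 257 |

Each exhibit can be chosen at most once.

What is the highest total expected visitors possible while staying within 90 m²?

Greedy by ratio would take armor display + diorama + sound installation + clockwork automata + kinetic sculpture: 87 m² used, total 1173.
Replace diorama with model ship: the trade gains 17 net, giving 1190 at 89 m².
That's the maximum — no swap from here does better than 1190.

1190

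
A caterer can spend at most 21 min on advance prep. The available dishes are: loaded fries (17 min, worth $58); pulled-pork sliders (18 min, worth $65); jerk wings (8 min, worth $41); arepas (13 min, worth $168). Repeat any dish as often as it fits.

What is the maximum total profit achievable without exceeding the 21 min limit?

The ratio ordering already packs tightly: jerk wings + arepas, 21 min, 209.
That's the maximum — no swap from here does better than 209.

209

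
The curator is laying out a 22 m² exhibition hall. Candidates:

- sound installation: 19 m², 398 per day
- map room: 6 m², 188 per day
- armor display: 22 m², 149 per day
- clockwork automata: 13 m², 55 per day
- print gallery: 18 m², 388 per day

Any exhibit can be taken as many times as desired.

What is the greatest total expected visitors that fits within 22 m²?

564

By expected visitors per m²: map room 31.33, print gallery 21.56, sound installation 20.95, armor display 6.77 lead.
3×map room uses 18 of the 22 m² and totals 564.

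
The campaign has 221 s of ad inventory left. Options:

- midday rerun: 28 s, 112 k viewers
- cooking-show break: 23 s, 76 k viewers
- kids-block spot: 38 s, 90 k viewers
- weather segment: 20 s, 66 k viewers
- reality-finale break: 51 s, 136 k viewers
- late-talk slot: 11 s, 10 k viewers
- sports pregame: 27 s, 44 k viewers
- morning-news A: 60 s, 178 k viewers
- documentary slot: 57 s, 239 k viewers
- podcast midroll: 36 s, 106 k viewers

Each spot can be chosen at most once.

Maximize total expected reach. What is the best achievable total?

741

Greedy by ratio would take midday rerun + cooking-show break + weather segment + sports pregame + morning-news A + documentary slot: 215 s used, total 715.
The 47 s tied up in weather segment and sports pregame is better spent on reality-finale break — total rises to 741 (219 s).
Runner-up midday rerun + cooking-show break + weather segment + reality-finale break + documentary slot + podcast midroll tops out at 735.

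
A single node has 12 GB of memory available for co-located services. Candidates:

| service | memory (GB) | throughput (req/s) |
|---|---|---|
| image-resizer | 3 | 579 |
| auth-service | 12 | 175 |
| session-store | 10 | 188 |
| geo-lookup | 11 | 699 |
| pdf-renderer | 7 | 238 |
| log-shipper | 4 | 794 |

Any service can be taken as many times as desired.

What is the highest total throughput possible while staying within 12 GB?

By throughput per GB: log-shipper 198.50, image-resizer 193.00, geo-lookup 63.55 lead.
The ratio ordering already packs tightly: 3×log-shipper, 12 GB, 2382.

2382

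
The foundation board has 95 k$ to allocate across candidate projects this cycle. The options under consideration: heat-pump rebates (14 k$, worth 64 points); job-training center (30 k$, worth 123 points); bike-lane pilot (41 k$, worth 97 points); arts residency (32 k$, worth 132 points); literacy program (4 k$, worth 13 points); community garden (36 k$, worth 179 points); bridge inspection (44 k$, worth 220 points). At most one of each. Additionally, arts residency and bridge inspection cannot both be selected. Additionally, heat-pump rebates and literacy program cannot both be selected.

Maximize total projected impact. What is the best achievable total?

463

Taking heat-pump rebates + community garden + bridge inspection: 94 k$ used, 463 in projected impact.
The spare 1 k$ is too small for any remaining project, and no feasible exchange beats 463.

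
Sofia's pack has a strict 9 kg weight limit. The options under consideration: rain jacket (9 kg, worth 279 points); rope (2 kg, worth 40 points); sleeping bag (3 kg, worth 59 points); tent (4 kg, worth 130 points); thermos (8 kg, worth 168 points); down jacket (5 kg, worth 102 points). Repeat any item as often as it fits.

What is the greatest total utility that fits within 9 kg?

279

By utility per kg: tent 32.50, rain jacket 31.00, thermos 21.00, down jacket 20.40 lead.
Greedy by ratio would take 2×tent: 8 kg used, total 260.
The 8 kg tied up in 2×tent is better spent on rain jacket — total rises to 279 (9 kg).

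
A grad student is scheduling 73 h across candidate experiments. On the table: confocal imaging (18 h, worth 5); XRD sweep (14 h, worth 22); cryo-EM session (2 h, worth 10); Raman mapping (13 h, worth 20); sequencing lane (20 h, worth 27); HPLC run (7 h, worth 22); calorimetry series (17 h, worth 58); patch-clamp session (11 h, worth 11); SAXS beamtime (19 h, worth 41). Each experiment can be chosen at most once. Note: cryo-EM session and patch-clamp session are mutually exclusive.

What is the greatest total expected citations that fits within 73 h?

Density check — cryo-EM session 5.00, calorimetry series 3.41, HPLC run 3.14, SAXS beamtime 2.16 are the best per h.
The ratio ordering already packs tightly: XRD sweep + cryo-EM session + Raman mapping + HPLC run + calorimetry series + SAXS beamtime, 72 h, 173.

173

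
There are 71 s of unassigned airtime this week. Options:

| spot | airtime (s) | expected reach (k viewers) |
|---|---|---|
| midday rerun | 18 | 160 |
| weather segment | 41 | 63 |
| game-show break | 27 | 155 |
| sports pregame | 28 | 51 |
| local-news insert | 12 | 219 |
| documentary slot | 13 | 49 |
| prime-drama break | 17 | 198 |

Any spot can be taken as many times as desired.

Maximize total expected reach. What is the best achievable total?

1095

Density check — local-news insert 18.25, prime-drama break 11.65, midday rerun 8.89 are the best per s.
5×local-news insert uses 60 of the 71 s and totals 1095.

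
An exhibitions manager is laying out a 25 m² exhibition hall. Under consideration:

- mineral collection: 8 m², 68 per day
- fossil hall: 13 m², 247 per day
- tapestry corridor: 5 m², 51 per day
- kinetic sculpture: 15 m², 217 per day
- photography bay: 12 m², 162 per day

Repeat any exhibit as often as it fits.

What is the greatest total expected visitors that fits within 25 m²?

409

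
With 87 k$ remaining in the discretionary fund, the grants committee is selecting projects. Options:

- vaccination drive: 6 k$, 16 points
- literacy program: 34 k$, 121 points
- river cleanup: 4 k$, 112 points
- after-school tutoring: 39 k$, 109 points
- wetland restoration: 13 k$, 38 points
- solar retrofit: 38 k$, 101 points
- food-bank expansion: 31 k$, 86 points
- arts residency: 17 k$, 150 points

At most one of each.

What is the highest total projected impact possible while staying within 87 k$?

469

A density-first pass picks vaccination drive + literacy program + river cleanup + wetland restoration + arts residency — 437 at 74 k$.
The 19 k$ tied up in vaccination drive and wetland restoration is better spent on food-bank expansion — total rises to 469 (86 k$).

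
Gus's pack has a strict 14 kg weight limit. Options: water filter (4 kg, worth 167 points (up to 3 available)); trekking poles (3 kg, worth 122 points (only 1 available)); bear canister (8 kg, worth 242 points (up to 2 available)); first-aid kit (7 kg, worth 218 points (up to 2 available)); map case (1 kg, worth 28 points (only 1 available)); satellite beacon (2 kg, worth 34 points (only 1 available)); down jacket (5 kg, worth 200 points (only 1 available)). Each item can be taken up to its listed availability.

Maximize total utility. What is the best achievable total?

By utility per kg: water filter 41.75, trekking poles 40.67, down jacket 40.00 lead.
Filling by ratio: 3×water filter + map case for 529, with 1 kg left unused.
The 4 kg tied up in water filter is better spent on down jacket — total rises to 562 (14 kg).
Nothing else within 14 kg beats 562.

562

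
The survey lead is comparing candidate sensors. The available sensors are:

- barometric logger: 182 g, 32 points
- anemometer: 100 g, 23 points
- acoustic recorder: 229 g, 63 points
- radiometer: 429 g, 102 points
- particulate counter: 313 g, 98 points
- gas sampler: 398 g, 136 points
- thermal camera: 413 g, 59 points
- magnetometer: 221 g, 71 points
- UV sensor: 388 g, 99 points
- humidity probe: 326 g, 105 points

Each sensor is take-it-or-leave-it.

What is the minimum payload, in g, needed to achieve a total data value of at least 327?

1032

Look for the lowest-payload combination reaching 327.
anemometer + particulate counter + gas sampler + magnetometer: 328 data value at 1032 g.
Below 1032 g the best achievable stays under 327.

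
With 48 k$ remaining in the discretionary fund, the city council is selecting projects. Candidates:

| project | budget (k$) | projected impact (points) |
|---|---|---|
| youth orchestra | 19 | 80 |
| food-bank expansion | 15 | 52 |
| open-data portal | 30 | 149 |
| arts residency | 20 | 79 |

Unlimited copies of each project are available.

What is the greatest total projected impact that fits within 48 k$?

201

Best packing: food-bank expansion + open-data portal — 45 k$, 201 total.
Nothing else within 48 k$ beats 201.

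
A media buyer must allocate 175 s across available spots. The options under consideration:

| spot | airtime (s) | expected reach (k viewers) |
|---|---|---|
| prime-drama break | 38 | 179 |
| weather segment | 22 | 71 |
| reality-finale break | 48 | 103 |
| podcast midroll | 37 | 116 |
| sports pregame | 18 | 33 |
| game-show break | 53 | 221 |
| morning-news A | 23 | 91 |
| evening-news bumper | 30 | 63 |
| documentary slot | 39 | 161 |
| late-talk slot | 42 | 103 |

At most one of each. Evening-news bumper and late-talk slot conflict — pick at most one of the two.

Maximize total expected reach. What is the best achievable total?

Density check — prime-drama break 4.71, game-show break 4.17, documentary slot 4.13, morning-news A 3.96 are the best per s.
Prime-drama break + weather segment + game-show break + morning-news A + documentary slot uses 175 of the 175 s and totals 723.
The closest alternative, prime-drama break + sports pregame + game-show break + morning-news A + documentary slot, reaches only 685.

723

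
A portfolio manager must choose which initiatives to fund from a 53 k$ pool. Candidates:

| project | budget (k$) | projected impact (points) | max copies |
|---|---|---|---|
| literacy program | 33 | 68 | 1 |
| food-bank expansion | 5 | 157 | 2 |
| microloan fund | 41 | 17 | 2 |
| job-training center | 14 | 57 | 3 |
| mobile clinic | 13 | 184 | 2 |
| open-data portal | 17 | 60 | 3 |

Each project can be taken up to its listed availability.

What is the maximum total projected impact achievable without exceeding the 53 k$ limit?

742

Density check — food-bank expansion 31.40, mobile clinic 14.15, job-training center 4.07, open-data portal 3.53 are the best per k$.
A density-first pass picks 2×food-bank expansion + job-training center + 2×mobile clinic — 739 at 50 k$.
Dropping job-training center frees 14 k$; slotting in open-data portal (17 k$) lifts the total to 742 at 53 k$.
No other feasible combination exceeds 742.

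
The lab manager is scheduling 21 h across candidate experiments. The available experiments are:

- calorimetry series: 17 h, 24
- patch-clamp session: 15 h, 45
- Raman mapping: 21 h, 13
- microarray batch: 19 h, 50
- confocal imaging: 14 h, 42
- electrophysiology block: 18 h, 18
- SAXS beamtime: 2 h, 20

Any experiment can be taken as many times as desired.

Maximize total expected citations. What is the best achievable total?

Density check — SAXS beamtime 10.00, patch-clamp session 3.00, confocal imaging 3.00 are the best per h.
Taking 10×SAXS beamtime: 20 h used, 200 in expected citations.
Nothing else within 21 h beats 200.

200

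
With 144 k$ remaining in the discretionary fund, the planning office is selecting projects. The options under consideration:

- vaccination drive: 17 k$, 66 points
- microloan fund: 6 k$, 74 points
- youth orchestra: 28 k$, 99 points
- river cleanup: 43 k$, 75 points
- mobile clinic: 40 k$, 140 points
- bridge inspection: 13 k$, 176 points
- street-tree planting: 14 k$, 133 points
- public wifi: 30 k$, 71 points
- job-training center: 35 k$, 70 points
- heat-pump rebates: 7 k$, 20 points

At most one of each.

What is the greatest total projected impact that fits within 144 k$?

713

Taking the top-ratio projects first gives vaccination drive + microloan fund + youth orchestra + mobile clinic + bridge inspection + street-tree planting + heat-pump rebates for 708 (125 k$).
Dropping vaccination drive frees 17 k$; slotting in public wifi (30 k$) lifts the total to 713 at 138 k$.
No other feasible combination exceeds 713.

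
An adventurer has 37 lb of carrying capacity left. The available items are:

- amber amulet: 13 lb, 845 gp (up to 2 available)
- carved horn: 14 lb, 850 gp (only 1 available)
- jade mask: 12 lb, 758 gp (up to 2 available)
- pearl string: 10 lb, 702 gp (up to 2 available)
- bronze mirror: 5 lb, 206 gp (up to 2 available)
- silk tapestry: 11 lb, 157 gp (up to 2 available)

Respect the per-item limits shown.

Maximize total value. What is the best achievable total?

2397

Density check — pearl string 70.20, amber amulet 65.00, jade mask 63.17, carved horn 60.71 are the best per lb.
A density-first pass picks amber amulet + 2×pearl string — 2249 at 33 lb.
Dropping pearl string frees 10 lb; slotting in carved horn (14 lb) lifts the total to 2397 at 37 lb.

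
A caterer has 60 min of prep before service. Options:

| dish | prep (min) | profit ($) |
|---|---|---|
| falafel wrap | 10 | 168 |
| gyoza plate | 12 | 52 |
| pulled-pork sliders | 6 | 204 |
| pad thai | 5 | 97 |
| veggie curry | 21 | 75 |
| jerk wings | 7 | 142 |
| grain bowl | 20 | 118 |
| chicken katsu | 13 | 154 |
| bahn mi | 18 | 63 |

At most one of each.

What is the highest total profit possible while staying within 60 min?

828

A density-first pass picks falafel wrap + gyoza plate + pulled-pork sliders + pad thai + jerk wings + chicken katsu — 817 at 53 min.
Dropping gyoza plate frees 12 min; slotting in bahn mi (18 min) lifts the total to 828 at 59 min.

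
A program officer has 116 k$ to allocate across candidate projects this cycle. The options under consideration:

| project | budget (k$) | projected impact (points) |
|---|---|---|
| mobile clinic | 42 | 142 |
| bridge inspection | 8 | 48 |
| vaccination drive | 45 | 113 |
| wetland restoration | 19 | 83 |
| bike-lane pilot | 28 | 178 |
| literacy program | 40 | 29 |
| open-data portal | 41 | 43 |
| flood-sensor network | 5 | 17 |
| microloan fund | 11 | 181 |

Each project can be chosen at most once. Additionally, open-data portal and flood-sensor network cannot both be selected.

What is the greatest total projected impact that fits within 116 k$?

649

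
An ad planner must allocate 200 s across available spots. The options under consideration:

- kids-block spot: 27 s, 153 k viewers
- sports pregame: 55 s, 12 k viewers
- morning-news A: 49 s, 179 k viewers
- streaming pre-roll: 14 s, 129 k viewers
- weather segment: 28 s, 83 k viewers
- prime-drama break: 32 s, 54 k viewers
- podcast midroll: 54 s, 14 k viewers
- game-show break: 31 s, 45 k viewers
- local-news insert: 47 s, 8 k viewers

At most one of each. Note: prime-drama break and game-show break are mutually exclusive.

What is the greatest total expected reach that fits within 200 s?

606

Taking kids-block spot + morning-news A + streaming pre-roll + weather segment + prime-drama break + local-news insert: 197 s used, 606 in expected reach.
The closest alternative, kids-block spot + morning-news A + streaming pre-roll + weather segment + prime-drama break, reaches only 598.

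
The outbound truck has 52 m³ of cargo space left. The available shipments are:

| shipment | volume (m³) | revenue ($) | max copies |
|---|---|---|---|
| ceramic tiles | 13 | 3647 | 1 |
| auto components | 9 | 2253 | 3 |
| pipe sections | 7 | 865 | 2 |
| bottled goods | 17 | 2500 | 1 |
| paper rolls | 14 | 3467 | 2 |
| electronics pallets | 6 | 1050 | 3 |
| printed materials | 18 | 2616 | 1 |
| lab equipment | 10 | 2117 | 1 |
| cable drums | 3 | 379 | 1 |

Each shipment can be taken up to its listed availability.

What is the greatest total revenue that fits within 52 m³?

Greedy by ratio would take ceramic tiles + 3×auto components + lab equipment: 50 m³ used, total 12523.
The 28 m³ tied up in 2×auto components and lab equipment is better spent on 2×paper rolls — total rises to 12834 (50 m³).

12834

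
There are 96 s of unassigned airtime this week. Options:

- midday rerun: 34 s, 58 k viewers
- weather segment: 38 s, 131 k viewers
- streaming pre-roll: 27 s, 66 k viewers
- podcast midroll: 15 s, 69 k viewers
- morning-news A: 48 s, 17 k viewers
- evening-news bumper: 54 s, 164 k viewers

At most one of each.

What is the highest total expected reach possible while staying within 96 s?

Greedy by ratio would take weather segment + streaming pre-roll + podcast midroll: 80 s used, total 266.
Replace weather segment with evening-news bumper: the trade gains 33 net, giving 299 at 96 s.
An exhaustive check of the 64 subsets confirms 299.

299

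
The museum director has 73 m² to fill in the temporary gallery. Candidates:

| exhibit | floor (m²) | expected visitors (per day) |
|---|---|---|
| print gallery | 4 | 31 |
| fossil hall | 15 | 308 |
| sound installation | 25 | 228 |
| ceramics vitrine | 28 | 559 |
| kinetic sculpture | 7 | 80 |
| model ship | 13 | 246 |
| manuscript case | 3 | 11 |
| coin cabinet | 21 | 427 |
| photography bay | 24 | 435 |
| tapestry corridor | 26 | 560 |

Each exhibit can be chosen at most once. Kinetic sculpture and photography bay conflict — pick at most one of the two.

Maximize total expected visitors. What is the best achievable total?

A density-first pass picks print gallery + fossil hall + kinetic sculpture + coin cabinet + tapestry corridor — 1406 at 73 m².
The 28 m² tied up in kinetic sculpture and coin cabinet is better spent on ceramics vitrine — total rises to 1458 (73 m²).
Nothing else feasible within 73 m² beats 1458.

1458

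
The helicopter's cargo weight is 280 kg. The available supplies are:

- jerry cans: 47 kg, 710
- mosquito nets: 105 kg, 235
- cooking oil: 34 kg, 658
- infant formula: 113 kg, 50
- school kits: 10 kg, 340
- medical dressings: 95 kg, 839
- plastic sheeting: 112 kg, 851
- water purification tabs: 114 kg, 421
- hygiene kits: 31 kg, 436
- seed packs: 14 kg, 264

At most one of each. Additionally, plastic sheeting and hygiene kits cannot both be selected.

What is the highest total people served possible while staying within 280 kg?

Taking jerry cans + cooking oil + school kits + medical dressings + hygiene kits + seed packs: 231 kg used, 3247 in people served.
That's the maximum — no feasible swap from here does better than 3247.

3247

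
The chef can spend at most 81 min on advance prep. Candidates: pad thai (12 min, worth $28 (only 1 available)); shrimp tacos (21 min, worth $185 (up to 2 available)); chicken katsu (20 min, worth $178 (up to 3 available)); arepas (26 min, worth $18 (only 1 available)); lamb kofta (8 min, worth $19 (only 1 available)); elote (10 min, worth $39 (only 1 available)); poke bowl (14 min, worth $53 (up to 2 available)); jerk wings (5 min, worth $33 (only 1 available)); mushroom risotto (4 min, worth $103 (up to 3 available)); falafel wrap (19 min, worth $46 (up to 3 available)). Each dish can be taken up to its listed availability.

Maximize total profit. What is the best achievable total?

890

Density check — mushroom risotto 25.75, chicken katsu 8.90, shrimp tacos 8.81 are the best per min.
The ratio heuristic lands on 3×chicken katsu + jerk wings + 3×mushroom risotto (876) but leaves 4 min idle.
Replace 2×chicken katsu with 2×shrimp tacos: the trade gains 14 net, giving 890 at 79 min.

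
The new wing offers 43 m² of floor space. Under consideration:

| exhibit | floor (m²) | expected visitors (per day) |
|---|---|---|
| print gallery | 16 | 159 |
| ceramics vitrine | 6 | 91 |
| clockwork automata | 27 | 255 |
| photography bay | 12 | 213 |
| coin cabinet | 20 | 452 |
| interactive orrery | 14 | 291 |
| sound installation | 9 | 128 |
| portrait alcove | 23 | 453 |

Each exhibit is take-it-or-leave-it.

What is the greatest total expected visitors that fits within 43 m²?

Greedy by ratio would take ceramics vitrine + coin cabinet + interactive orrery: 40 m² used, total 834.
Replace ceramics vitrine and interactive orrery with portrait alcove: the trade gains 71 net, giving 905 at 43 m².
Runner-up coin cabinet + interactive orrery + sound installation tops out at 871.

905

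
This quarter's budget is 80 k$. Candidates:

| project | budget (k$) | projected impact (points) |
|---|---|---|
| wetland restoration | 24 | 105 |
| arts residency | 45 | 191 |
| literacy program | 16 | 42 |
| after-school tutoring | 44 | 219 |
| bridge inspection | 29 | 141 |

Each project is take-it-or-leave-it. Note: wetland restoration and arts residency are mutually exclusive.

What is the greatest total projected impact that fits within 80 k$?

Ranking by ratio (projected impact/k$): after-school tutoring 4.98, bridge inspection 4.86, wetland restoration 4.38.
The ratio ordering already packs tightly: after-school tutoring + bridge inspection, 73 k$, 360.
Next best is arts residency + bridge inspection at 332 (74 k$) — short by 28.

360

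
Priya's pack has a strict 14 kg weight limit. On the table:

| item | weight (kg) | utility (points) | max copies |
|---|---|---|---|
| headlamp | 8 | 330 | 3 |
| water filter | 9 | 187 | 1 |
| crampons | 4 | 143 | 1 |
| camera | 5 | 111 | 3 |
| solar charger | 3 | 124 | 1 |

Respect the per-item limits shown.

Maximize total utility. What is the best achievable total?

Taking the top-ratio items first gives headlamp + solar charger for 454 (11 kg).
The 3 kg tied up in solar charger is better spent on crampons — total rises to 473 (12 kg).
That's the maximum — no swap from here does better than 473.

473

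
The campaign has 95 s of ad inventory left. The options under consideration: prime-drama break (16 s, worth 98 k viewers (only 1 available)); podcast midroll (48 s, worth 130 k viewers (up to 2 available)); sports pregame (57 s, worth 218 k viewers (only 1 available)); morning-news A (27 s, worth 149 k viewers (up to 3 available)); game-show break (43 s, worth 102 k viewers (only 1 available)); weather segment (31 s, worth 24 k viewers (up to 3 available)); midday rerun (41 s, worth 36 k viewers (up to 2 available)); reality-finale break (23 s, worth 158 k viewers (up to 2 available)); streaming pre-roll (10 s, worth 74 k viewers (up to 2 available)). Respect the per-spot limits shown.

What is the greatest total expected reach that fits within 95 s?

613

A density-first pass picks prime-drama break + 2×reality-finale break + 2×streaming pre-roll — 562 at 82 s.
The 16 s tied up in prime-drama break is better spent on morning-news A — total rises to 613 (93 s).
No other feasible combination exceeds 613.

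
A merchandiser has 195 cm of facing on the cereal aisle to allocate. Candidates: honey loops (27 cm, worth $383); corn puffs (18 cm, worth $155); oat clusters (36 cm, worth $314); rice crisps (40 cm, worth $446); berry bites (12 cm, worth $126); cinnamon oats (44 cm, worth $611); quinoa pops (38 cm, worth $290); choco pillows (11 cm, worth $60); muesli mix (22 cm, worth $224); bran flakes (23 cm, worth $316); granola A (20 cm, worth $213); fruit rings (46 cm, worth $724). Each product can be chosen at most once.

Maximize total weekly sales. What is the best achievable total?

2606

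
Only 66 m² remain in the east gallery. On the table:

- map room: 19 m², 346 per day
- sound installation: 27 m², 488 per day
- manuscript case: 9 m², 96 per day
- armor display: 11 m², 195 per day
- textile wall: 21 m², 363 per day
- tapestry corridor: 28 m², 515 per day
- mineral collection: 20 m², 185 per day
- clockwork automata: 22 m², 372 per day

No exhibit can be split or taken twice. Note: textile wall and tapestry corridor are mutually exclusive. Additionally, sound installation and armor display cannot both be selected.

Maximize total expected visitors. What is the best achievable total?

1099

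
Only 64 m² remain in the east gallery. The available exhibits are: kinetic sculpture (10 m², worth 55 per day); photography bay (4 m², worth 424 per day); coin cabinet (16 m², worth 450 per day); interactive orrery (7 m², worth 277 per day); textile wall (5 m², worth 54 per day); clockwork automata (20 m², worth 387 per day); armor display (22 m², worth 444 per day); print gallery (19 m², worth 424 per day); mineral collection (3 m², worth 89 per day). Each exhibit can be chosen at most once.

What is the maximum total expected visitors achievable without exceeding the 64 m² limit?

1831

Ranking by ratio (expected visitors/m²): photography bay 106.00, interactive orrery 39.57, mineral collection 29.67.
Taking the top-ratio exhibits first gives kinetic sculpture + photography bay + coin cabinet + interactive orrery + textile wall + print gallery + mineral collection for 1773 (64 m²).
Replace kinetic sculpture and interactive orrery and textile wall with armor display: the trade gains 58 net, giving 1831 at 64 m².
No other feasible combination exceeds 1831.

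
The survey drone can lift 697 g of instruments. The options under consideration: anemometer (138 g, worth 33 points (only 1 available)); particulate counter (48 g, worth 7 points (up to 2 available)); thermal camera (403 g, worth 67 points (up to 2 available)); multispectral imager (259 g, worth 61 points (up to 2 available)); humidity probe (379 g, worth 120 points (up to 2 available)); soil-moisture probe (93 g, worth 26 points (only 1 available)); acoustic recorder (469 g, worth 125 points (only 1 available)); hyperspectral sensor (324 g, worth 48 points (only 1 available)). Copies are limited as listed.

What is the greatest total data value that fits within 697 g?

188

By data value per g: humidity probe 0.32, soil-moisture probe 0.28, acoustic recorder 0.27 lead.
Greedy by ratio would take anemometer + particulate counter + humidity probe + soil-moisture probe: 658 g used, total 186.
Replace anemometer and soil-moisture probe with multispectral imager: the trade gains 2 net, giving 188 at 686 g.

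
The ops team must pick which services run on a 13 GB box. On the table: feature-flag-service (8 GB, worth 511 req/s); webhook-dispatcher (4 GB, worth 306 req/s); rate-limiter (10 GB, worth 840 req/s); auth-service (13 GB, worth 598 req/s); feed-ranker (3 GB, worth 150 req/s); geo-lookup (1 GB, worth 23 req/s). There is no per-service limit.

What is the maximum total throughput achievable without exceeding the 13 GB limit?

990

By throughput per GB: rate-limiter 84.00, webhook-dispatcher 76.50, feature-flag-service 63.88 lead.
Best packing: rate-limiter + feed-ranker — 13 GB, 990 total.
No other feasible combination exceeds 990.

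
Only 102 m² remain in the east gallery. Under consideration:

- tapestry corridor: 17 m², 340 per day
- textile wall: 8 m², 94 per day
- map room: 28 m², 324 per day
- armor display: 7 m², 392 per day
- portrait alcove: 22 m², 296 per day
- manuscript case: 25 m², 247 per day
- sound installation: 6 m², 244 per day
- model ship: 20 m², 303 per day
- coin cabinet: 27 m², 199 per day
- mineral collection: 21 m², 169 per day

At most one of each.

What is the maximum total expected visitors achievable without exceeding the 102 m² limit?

1899

Greedy by ratio would take tapestry corridor + textile wall + armor display + portrait alcove + sound installation + model ship + mineral collection: 101 m² used, total 1838.
Replace textile wall and mineral collection with map room: the trade gains 61 net, giving 1899 at 100 m².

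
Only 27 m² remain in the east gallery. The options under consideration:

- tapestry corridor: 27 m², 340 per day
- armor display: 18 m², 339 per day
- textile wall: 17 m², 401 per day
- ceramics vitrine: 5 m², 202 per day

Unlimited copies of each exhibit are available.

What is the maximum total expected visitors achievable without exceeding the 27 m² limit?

1010

Taking 5×ceramics vitrine: 25 m² used, 1010 in expected visitors.
Nothing else within 27 m² beats 1010.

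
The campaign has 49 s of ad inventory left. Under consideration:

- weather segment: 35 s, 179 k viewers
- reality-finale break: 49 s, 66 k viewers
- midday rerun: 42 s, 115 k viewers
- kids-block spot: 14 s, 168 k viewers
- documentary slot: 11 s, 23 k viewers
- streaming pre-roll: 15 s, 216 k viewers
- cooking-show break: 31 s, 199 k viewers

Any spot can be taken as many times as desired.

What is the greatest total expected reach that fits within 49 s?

648

Ranking by ratio (expected reach/s): streaming pre-roll 14.40, kids-block spot 12.00, cooking-show break 6.42.
The ratio ordering already packs tightly: 3×streaming pre-roll, 45 s, 648.
Every other selection either busts 49 s or fails to beat 648.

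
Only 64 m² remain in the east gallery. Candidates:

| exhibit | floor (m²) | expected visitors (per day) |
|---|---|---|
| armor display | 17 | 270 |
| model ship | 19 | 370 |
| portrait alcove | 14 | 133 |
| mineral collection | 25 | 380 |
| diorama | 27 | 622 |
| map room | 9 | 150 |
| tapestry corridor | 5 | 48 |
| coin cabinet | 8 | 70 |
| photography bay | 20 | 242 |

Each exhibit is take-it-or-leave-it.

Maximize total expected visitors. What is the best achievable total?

1262

A density-first pass picks model ship + diorama + map room + tapestry corridor — 1190 at 60 m².
Dropping map room and tapestry corridor frees 14 m²; slotting in armor display (17 m²) lifts the total to 1262 at 63 m².
Runner-up model ship + diorama + map room + coin cabinet tops out at 1212.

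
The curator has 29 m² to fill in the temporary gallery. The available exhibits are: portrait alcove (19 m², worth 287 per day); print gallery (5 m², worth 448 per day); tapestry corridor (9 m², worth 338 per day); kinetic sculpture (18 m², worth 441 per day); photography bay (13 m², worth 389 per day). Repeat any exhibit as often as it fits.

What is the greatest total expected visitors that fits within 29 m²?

2240

Taking 5×print gallery: 25 m² used, 2240 in expected visitors.
The spare 4 m² is too small for any remaining exhibit, and no exchange beats 2240.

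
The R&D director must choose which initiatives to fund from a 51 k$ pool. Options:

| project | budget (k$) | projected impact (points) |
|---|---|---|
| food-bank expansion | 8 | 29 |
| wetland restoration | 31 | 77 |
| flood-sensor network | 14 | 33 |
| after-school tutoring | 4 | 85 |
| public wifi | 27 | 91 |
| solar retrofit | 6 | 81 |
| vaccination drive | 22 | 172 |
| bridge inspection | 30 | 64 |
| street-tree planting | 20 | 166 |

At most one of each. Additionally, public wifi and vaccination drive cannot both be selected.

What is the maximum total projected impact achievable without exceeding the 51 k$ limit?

423

A density-first pass picks food-bank expansion + after-school tutoring + solar retrofit + street-tree planting — 361 at 38 k$.
Replace food-bank expansion and solar retrofit with vaccination drive: the trade gains 62 net, giving 423 at 46 k$.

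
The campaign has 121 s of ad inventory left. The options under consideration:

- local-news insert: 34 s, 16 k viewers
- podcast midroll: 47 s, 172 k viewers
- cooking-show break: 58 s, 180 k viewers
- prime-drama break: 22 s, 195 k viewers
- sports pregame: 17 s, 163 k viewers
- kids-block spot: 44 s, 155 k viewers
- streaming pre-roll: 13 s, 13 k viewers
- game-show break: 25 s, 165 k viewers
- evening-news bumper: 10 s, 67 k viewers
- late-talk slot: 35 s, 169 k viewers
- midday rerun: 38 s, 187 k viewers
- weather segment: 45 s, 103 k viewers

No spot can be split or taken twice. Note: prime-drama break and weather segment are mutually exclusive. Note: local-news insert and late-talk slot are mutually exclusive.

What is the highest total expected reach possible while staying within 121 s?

777

Density check — sports pregame 9.59, prime-drama break 8.86, evening-news bumper 6.70 are the best per s.
The ratio ordering already packs tightly: prime-drama break + sports pregame + game-show break + evening-news bumper + midday rerun, 112 s, 777.
Every other selection either busts 121 s or breaks a pairing rule or fails to beat 777.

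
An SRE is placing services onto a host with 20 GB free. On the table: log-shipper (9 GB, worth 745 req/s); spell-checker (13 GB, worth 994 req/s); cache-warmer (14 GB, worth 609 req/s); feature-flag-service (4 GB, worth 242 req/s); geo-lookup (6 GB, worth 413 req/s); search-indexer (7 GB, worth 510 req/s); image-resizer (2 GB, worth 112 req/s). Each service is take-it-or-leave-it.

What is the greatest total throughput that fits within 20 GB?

Greedy by ratio would take log-shipper + feature-flag-service + search-indexer: 20 GB used, total 1497.
Dropping log-shipper and feature-flag-service frees 13 GB; slotting in spell-checker (13 GB) lifts the total to 1504 at 20 GB.
Every other selection either busts 20 GB or fails to beat 1504.

1504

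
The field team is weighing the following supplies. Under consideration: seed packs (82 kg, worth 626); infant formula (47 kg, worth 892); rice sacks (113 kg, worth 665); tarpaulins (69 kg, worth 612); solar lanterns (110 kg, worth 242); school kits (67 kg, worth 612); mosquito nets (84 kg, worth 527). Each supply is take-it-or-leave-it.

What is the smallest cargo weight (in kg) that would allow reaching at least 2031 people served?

183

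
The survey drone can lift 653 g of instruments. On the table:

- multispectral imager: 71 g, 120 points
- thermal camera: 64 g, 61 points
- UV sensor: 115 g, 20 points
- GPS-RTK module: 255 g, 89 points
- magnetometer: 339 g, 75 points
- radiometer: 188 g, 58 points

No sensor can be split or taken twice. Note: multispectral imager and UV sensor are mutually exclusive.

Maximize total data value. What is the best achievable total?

By data value per g: multispectral imager 1.69, thermal camera 0.95, GPS-RTK module 0.35, radiometer 0.31 lead.
The ratio ordering already packs tightly: multispectral imager + thermal camera + GPS-RTK module + radiometer, 578 g, 328.

328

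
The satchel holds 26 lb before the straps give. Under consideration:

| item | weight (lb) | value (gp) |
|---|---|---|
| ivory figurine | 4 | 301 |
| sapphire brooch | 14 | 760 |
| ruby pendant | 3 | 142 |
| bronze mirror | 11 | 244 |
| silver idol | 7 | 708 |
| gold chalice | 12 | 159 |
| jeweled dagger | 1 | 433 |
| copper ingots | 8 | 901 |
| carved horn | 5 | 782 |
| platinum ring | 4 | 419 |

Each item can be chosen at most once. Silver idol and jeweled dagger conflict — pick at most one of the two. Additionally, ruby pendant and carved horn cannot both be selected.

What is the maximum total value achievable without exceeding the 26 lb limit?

2836

Ranking by ratio (value/lb): jeweled dagger 433.00, carved horn 156.40, copper ingots 112.62.
Ivory figurine + jeweled dagger + copper ingots + carved horn + platinum ring uses 22 of the 26 lb and totals 2836.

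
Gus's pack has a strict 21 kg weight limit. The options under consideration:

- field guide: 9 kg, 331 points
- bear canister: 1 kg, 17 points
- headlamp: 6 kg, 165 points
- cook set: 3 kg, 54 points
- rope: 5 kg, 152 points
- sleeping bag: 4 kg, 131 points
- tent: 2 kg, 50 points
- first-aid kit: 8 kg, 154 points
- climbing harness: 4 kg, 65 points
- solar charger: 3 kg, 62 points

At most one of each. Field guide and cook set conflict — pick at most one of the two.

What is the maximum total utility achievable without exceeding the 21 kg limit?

Best packing: field guide + bear canister + rope + sleeping bag + tent — 21 kg, 681 total.
Next best is field guide + headlamp + sleeping bag + tent at 677 (21 kg) — short by 4.

681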